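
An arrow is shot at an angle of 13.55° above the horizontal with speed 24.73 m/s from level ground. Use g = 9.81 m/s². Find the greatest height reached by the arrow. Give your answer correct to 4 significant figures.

1.711 m

Vertical component of launch velocity: v_y = 24.73 sin 13.55° = 5.7941 m/s.
At the highest point the vertical velocity is zero, so v_y² = 2 g h_max.
h_max = (5.7941)² / (2 × 9.81) = 33.572 / 19.62 = 1.711 m.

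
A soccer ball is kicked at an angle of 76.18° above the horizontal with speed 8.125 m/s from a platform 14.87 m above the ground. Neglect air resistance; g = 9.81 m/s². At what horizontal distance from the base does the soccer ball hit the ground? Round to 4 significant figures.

Components: v_x = 8.125 cos 76.18° = 1.9408 m/s, v_y = 8.125 sin 76.18° = 7.8898 m/s.
Vertical: 0 = 14.87 + 7.8898 t − ½(9.81) t² ⇒ 4.905 t² − 7.8898 t − 14.87 = 0.
t = [7.8898 + √(62.249 + 291.75)] / 9.810 = 2.7222 s.
Horizontal: R = v_x · t = 1.9408 × 2.7222 = 5.283 m.

5.283 m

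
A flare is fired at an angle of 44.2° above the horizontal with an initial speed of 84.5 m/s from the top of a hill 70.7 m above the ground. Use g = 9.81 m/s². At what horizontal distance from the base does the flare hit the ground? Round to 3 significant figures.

794 m

Components: v_x = 84.5 cos 44.2° = 60.58 m/s, v_y = 84.5 sin 44.2° = 58.91 m/s.
Vertical: 0 = 70.7 + 58.91 t − ½(9.81) t² ⇒ 4.905 t² − 58.91 t − 70.7 = 0.
t = [58.91 + √(3470 + 1387)] / 9.810 = 13.11 s.
Horizontal: R = v_x · t = 60.58 × 13.11 = 794 m.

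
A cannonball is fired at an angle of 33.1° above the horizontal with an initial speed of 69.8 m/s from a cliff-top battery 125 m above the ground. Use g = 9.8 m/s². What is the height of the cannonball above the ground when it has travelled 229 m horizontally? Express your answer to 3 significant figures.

199 m

v_x = 69.8 cos 33.1° = 58.47 m/s, v_y0 = 69.8 sin 33.1° = 38.12 m/s.
Time to reach x = 229 m: t = x / v_x = 229 / 58.47 = 3.917 s.
y = 125 + v_y0 t − ½ g t² = 125 + 38.12×3.917 − 4.900×3.917² = 199 m.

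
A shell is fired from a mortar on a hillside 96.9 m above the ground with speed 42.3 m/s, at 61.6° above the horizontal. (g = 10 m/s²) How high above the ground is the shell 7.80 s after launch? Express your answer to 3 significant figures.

v_y0 = 42.3 sin 61.6° = 37.21 m/s.
y(t) = 96.9 + v_y0 t − ½ g t² = 96.9 + 37.21×7.80 − ½×10×7.80² = 82.9 m.

82.9 m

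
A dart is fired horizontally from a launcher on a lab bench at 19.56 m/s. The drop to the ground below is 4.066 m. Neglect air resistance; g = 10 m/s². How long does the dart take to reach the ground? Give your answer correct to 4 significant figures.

0.9018 s

The horizontal speed doesn't affect the fall. With v_y0 = 0, h = ½ g t².
t = √(2 × 4.066 / 10) = √0.81320 = 0.9018 s.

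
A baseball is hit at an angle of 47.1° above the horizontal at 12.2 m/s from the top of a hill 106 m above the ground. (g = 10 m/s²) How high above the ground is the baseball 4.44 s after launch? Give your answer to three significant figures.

v_y0 = 12.2 sin 47.1° = 8.937 m/s.
y(t) = 106 + v_y0 t − ½ g t² = 106 + 8.937×4.44 − ½×10×4.44² = 47.1 m.

47.1 m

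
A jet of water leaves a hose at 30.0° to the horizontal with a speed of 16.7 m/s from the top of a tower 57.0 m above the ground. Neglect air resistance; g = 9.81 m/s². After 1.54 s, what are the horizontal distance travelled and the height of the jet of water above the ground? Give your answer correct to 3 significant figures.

x = 22.3 m, y = 58.2 m

v_x = 16.7 cos 30.0° = 14.46 m/s; v_y0 = 16.7 sin 30.0° = 8.350 m/s.
x = v_x t = 14.46 × 1.54 = 22.3 m.
y = 57.0 + v_y0 t − ½ g t² = 58.2 m.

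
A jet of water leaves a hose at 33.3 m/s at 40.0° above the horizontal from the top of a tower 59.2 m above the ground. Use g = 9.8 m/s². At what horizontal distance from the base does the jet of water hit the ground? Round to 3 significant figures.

Components: v_x = 33.3 cos 40.0° = 25.51 m/s, v_y = 33.3 sin 40.0° = 21.40 m/s.
Vertical: 0 = 59.2 + 21.40 t − ½(9.8) t² ⇒ 4.900 t² − 21.40 t − 59.2 = 0.
t = [21.40 + √(458.0 + 1160)] / 9.800 = 6.288 s.
Horizontal: R = v_x · t = 25.51 × 6.288 = 160 m.

160 m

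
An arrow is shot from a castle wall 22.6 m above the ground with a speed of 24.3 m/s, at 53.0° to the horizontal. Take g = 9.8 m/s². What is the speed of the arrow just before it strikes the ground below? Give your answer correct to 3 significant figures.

32.1 m/s

v_x = 24.3 cos 53.0° = 14.62 m/s is unchanged throughout.
For the vertical component, v_y² = v_y0² + 2 g h = (19.41)² + 2×9.8×22.6 = 819.7, so |v_y| = 28.63 m/s.
Impact speed = √(v_x² + v_y²) = √(213.7 + 819.7) = 32.1 m/s.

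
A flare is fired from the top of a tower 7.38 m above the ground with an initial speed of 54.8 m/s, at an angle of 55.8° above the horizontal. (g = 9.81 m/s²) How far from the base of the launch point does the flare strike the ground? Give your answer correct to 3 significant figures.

290 m

Components: v_x = 54.8 cos 55.8° = 30.80 m/s, v_y = 54.8 sin 55.8° = 45.32 m/s.
Vertical: 0 = 7.38 + 45.32 t − ½(9.81) t² ⇒ 4.905 t² − 45.32 t − 7.38 = 0.
t = [45.32 + √(2054 + 144.8)] / 9.810 = 9.400 s.
Horizontal: R = v_x · t = 30.80 × 9.400 = 290 m.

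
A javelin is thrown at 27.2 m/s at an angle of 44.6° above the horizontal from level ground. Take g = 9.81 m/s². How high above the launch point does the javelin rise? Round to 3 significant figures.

Vertical component of launch velocity: v_y = 27.2 sin 44.6° = 19.10 m/s.
At the highest point the vertical velocity is zero, so v_y² = 2 g h_max.
h_max = (19.10)² / (2 × 9.81) = 364.8 / 19.62 = 18.6 m.

18.6 m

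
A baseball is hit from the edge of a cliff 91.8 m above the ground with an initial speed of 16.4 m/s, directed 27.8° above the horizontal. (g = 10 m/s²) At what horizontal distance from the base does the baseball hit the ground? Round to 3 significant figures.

Components: v_x = 16.4 cos 27.8° = 14.51 m/s, v_y = 16.4 sin 27.8° = 7.649 m/s.
Vertical: 0 = 91.8 + 7.649 t − ½(10) t² ⇒ 5.000 t² − 7.649 t − 91.8 = 0.
t = [7.649 + √(58.51 + 1836)] / 10.00 = 5.117 s.
Horizontal: R = v_x · t = 14.51 × 5.117 = 74.2 m.

74.2 m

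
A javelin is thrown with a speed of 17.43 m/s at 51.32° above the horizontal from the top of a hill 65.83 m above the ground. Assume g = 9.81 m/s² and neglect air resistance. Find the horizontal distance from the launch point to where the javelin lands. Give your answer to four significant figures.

Components: v_x = 17.43 cos 51.32° = 10.893 m/s, v_y = 17.43 sin 51.32° = 13.607 m/s.
Vertical: 0 = 65.83 + 13.607 t − ½(9.81) t² ⇒ 4.905 t² − 13.607 t − 65.83 = 0.
t = [13.607 + √(185.15 + 1291.6)] / 9.810 = 5.3043 s.
Horizontal: R = v_x · t = 10.893 × 5.3043 = 57.78 m.

57.78 m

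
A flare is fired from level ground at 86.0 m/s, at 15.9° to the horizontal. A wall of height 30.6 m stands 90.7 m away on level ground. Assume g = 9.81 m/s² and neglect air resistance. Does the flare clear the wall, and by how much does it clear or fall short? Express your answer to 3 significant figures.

v_x = 86.0 cos 15.9° = 82.71 m/s; v_y0 = 86.0 sin 15.9° = 23.56 m/s.
Time to reach the wall: t = 90.7 / 82.71 = 1.097 s.
Height at that point: y = 23.56×1.097 − 4.905×1.097² = 19.94 m.
That is 30.6 − 19.94 = 10.7 m below the top of the wall, so the flare does not clear it.

No — it falls 10.7 m short of clearing the wall.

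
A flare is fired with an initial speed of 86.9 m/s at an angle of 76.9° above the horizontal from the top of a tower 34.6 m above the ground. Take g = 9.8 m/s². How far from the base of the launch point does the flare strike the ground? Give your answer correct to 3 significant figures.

348 m

Components: v_x = 86.9 cos 76.9° = 19.70 m/s, v_y = 86.9 sin 76.9° = 84.64 m/s.
Vertical: 0 = 34.6 + 84.64 t − ½(9.8) t² ⇒ 4.900 t² − 84.64 t − 34.6 = 0.
t = [84.64 + √(7164 + 678.2)] / 9.800 = 17.67 s.
Horizontal: R = v_x · t = 19.70 × 17.67 = 348 m.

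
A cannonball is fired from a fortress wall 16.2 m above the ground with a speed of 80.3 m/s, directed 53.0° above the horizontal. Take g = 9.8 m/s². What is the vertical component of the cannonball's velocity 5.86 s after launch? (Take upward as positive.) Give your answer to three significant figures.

6.70 m/s

Initial vertical component: v_y0 = 80.3 sin 53.0° = 64.13 m/s.
v_y(t) = v_y0 − g t = 64.13 − 9.8 × 5.86 = 6.70 m/s.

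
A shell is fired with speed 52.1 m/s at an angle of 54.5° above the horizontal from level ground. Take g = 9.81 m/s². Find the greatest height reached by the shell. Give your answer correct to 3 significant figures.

Vertical component of launch velocity: v_y = 52.1 sin 54.5° = 42.42 m/s.
At the highest point the vertical velocity is zero, so v_y² = 2 g h_max.
h_max = (42.42)² / (2 × 9.81) = 1799 / 19.62 = 91.7 m.

91.7 m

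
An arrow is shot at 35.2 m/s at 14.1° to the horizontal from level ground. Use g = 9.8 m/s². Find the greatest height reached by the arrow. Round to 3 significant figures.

Vertical component of launch velocity: v_y = 35.2 sin 14.1° = 8.575 m/s.
At the highest point the vertical velocity is zero, so v_y² = 2 g h_max.
h_max = (8.575)² / (2 × 9.8) = 73.53 / 19.60 = 3.75 m.

3.75 m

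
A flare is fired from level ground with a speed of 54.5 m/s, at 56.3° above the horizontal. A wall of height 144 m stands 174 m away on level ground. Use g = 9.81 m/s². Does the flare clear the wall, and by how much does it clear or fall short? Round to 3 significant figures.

v_x = 54.5 cos 56.3° = 30.24 m/s; v_y0 = 54.5 sin 56.3° = 45.34 m/s.
Time to reach the wall: t = 174 / 30.24 = 5.754 s.
Height at that point: y = 45.34×5.754 − 4.905×5.754² = 98.49 m.
That is 144 − 98.49 = 45.5 m below the top of the wall, so the flare does not clear it.

No — it falls 45.5 m short of clearing the wall.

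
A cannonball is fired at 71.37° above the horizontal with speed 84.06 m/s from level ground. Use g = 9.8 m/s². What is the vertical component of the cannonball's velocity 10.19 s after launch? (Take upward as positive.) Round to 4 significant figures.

-20.21 m/s

Initial vertical component: v_y0 = 84.06 sin 71.37° = 79.655 m/s.
v_y(t) = v_y0 − g t = 79.655 − 9.8 × 10.19 = -20.21 m/s.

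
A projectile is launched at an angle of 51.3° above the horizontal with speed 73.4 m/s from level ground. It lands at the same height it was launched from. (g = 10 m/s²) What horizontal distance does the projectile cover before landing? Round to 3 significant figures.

For level ground, R = v₀² sin(2θ) / g.
sin(2 × 51.3°) = sin 102.6° = 0.9759.
R = (73.4)² × 0.9759 / 10 = 526 m.

526 m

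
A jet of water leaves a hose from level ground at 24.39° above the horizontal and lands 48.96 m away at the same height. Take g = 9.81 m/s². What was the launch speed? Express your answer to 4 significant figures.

On level ground, R = v₀² sin(2θ) / g, so v₀ = √(R g / sin 2θ).
sin(2 × 24.39°) = 0.7522.
v₀ = √(48.96 × 9.81 / 0.7522) = √638.52 = 25.27 m/s.

25.27 m/s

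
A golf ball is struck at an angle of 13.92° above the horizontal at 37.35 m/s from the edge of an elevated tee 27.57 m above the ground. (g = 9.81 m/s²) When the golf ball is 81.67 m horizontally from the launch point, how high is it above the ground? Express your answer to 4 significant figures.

22.92 m

v_x = 37.35 cos 13.92° = 36.253 m/s, v_y0 = 37.35 sin 13.92° = 8.9852 m/s.
Time to reach x = 81.67 m: t = x / v_x = 81.67 / 36.253 = 2.2528 s.
y = 27.57 + v_y0 t − ½ g t² = 27.57 + 8.9852×2.2528 − 4.905×2.2528² = 22.92 m.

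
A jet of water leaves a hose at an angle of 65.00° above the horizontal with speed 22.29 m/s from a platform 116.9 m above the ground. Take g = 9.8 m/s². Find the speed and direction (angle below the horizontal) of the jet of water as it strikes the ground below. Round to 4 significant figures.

v_x = 22.29 cos 65.00° = 9.4202 m/s (constant).
|v_y| at impact = √((20.202)² + 2×9.8×116.9) = 51.955 m/s.
Speed = √(9.4202² + 51.955²) = 52.80 m/s; angle = arctan(51.955/9.4202) = 79.72° below horizontal.

52.80 m/s at 79.72° below the horizontal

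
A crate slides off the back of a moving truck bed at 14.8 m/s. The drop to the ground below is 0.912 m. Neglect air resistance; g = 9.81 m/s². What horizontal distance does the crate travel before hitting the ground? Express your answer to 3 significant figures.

Initial vertical velocity is zero, so the fall time comes from h = ½ g t²: t = √(2 × 0.912 / 9.81) = 0.4312 s.
Horizontal motion is uniform at 14.8 m/s, so x = 14.8 × 0.4312 = 6.38 m.

6.38 m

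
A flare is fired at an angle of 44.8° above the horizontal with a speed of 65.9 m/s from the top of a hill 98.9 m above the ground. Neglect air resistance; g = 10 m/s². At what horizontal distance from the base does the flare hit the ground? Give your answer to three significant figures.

Components: v_x = 65.9 cos 44.8° = 46.76 m/s, v_y = 65.9 sin 44.8° = 46.44 m/s.
Vertical: 0 = 98.9 + 46.44 t − ½(10) t² ⇒ 5.000 t² − 46.44 t − 98.9 = 0.
t = [46.44 + √(2157 + 1978)] / 10.00 = 11.07 s.
Horizontal: R = v_x · t = 46.76 × 11.07 = 518 m.

518 m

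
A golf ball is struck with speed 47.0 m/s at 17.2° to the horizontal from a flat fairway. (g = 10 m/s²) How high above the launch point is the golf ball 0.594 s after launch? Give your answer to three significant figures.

v_y0 = 47.0 sin 17.2° = 13.90 m/s.
y(t) = v_y0 t − ½ g t² = 13.90×0.594 − 5.000×0.594² = 6.49 m.

6.49 m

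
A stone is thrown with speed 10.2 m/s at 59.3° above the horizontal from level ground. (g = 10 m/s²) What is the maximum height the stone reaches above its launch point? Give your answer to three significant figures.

3.85 m

Vertical component of launch velocity: v_y = 10.2 sin 59.3° = 8.770 m/s.
At the highest point the vertical velocity is zero, so v_y² = 2 g h_max.
h_max = (8.770)² / (2 × 10) = 76.91 / 20.00 = 3.85 m.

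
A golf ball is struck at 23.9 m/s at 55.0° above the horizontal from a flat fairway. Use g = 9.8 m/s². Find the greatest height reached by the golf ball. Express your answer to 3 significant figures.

Vertical component of launch velocity: v_y = 23.9 sin 55.0° = 19.58 m/s.
At the highest point the vertical velocity is zero, so v_y² = 2 g h_max.
h_max = (19.58)² / (2 × 9.8) = 383.4 / 19.60 = 19.6 m.

19.6 m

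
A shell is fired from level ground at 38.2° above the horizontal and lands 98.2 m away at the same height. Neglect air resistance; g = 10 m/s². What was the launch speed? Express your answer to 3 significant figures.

31.8 m/s

On level ground, R = v₀² sin(2θ) / g, so v₀ = √(R g / sin 2θ).
sin(2 × 38.2°) = 0.9720.
v₀ = √(98.2 × 10 / 0.9720) = √1010 = 31.8 m/s.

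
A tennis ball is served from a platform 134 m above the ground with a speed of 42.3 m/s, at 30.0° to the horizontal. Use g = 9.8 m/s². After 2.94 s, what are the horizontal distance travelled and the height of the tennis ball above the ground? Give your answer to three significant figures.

x = 108 m, y = 154 m

v_x = 42.3 cos 30.0° = 36.63 m/s; v_y0 = 42.3 sin 30.0° = 21.15 m/s.
x = v_x t = 36.63 × 2.94 = 108 m.
y = 134 + v_y0 t − ½ g t² = 154 m.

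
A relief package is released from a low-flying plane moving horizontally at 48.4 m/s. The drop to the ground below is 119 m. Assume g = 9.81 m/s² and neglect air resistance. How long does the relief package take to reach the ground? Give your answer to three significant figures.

The horizontal speed doesn't affect the fall. With v_y0 = 0, h = ½ g t².
t = √(2 × 119 / 9.81) = √24.26 = 4.93 s.

4.93 s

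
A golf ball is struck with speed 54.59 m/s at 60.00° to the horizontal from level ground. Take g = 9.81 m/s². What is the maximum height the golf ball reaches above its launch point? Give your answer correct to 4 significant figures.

113.9 m

Vertical component of launch velocity: v_y = 54.59 sin 60.00° = 47.276 m/s.
At the highest point the vertical velocity is zero, so v_y² = 2 g h_max.
h_max = (47.276)² / (2 × 9.81) = 2235.0 / 19.62 = 113.9 m.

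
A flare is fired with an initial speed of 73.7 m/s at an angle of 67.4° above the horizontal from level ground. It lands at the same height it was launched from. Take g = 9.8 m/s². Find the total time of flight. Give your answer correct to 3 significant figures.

Vertical component: v_y = 73.7 sin 67.4° = 68.04 m/s.
For a projectile landing at launch height, time of flight is t = 2 v_y / g = 2 × 68.04 / 9.8 = 13.9 s.

13.9 s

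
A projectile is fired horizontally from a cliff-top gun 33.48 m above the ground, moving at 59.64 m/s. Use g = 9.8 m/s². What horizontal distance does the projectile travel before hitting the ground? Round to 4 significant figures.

Initial vertical velocity is zero, so the fall time comes from h = ½ g t²: t = √(2 × 33.48 / 9.8) = 2.6139 s.
Horizontal motion is uniform at 59.64 m/s, so x = 59.64 × 2.6139 = 155.9 m.

155.9 m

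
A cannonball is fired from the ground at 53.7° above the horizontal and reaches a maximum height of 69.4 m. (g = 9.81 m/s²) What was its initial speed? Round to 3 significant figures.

At maximum height v_y = 0, so (v₀ sin θ)² = 2 g H.
v₀ sin 53.7° = √(2 × 9.81 × 69.4) = 36.90 m/s.
v₀ = 36.90 / sin 53.7° = 36.90 / 0.8059 = 45.8 m/s.

45.8 m/s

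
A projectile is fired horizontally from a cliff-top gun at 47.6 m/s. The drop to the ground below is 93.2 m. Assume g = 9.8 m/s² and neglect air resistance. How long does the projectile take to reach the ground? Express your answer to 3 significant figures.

The horizontal speed doesn't affect the fall. With v_y0 = 0, h = ½ g t².
t = √(2 × 93.2 / 9.8) = √19.02 = 4.36 s.

4.36 s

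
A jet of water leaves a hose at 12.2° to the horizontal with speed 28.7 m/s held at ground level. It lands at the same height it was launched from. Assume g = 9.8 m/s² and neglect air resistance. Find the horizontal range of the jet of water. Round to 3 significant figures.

Components: v_x = 28.7 cos 12.2° = 28.05 m/s, v_y = 28.7 sin 12.2° = 6.065 m/s.
Time of flight (same landing height): t = 2 v_y / g = 2 × 6.065 / 9.8 = 1.238 s.
Range: R = v_x · t = 28.05 × 1.238 = 34.7 m.

34.7 m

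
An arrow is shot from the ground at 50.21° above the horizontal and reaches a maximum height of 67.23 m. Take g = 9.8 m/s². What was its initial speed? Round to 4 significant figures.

47.24 m/s

At maximum height v_y = 0, so (v₀ sin θ)² = 2 g H.
v₀ sin 50.21° = √(2 × 9.8 × 67.23) = 36.300 m/s.
v₀ = 36.300 / sin 50.21° = 36.300 / 0.7684 = 47.24 m/s.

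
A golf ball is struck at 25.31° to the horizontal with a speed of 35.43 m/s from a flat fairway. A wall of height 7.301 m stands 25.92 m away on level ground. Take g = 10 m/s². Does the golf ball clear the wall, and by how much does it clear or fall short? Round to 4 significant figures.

v_x = 35.43 cos 25.31° = 32.029 m/s; v_y0 = 35.43 sin 25.31° = 15.147 m/s.
Time to reach the wall: t = 25.92 / 32.029 = 0.80927 s.
Height at that point: y = 15.147×0.80927 − 5.000×0.80927² = 8.9834 m.
That is 8.9834 − 7.301 = 1.682 m above the top of the wall, so the golf ball clears it.

Yes — it clears the wall by 1.682 m.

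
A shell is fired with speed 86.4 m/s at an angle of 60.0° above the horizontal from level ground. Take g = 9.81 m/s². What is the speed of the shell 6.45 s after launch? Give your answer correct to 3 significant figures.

44.7 m/s

v_x = 86.4 cos 60.0° = 43.20 m/s (constant).
v_y(t) = 86.4 sin 60.0° − g t = 74.82 − 9.81 × 6.45 = 11.55 m/s.
Speed = √(v_x² + v_y²) = √(1866 + 133.4) = 44.7 m/s.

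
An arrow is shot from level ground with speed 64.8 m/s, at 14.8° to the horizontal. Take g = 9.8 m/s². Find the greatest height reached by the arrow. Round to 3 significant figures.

Vertical component of launch velocity: v_y = 64.8 sin 14.8° = 16.55 m/s.
At the highest point the vertical velocity is zero, so v_y² = 2 g h_max.
h_max = (16.55)² / (2 × 9.8) = 273.9 / 19.60 = 14.0 m.

14.0 m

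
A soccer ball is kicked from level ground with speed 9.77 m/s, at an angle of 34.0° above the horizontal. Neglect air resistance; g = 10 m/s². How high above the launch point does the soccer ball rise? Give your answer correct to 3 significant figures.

Vertical component of launch velocity: v_y = 9.77 sin 34.0° = 5.463 m/s.
At the highest point the vertical velocity is zero, so v_y² = 2 g h_max.
h_max = (5.463)² / (2 × 10) = 29.84 / 20.00 = 1.49 m.

1.49 m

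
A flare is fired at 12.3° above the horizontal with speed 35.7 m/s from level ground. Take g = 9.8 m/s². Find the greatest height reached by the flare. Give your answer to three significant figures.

Vertical component of launch velocity: v_y = 35.7 sin 12.3° = 7.605 m/s.
At the highest point the vertical velocity is zero, so v_y² = 2 g h_max.
h_max = (7.605)² / (2 × 9.8) = 57.84 / 19.60 = 2.95 m.

2.95 m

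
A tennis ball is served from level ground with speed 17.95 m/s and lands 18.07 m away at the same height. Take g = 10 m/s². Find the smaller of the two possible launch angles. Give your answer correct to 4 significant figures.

Level-ground range: R = v₀² sin(2θ)/g ⇒ sin 2θ = R g / v₀² = 18.07×10/17.95² = 0.5608.
2θ = arcsin(0.5608) = 34.111° or 180° − 34.111° = 145.889°.
So θ = 17.06° or θ = 72.94°.

17.06°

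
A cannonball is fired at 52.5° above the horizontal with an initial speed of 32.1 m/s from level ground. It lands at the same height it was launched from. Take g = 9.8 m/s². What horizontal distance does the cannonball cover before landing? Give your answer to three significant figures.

102 m

For level ground, R = v₀² sin(2θ) / g.
sin(2 × 52.5°) = sin 105.0° = 0.9659.
R = (32.1)² × 0.9659 / 9.8 = 102 m.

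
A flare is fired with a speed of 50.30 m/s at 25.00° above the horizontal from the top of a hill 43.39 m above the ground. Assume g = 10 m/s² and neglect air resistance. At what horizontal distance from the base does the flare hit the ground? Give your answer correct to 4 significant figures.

262.5 m

Components: v_x = 50.30 cos 25.00° = 45.587 m/s, v_y = 50.30 sin 25.00° = 21.258 m/s.
Vertical: 0 = 43.39 + 21.258 t − ½(10) t² ⇒ 5.000 t² − 21.258 t − 43.39 = 0.
t = [21.258 + √(451.90 + 867.80)] / 10.00 = 5.7586 s.
Horizontal: R = v_x · t = 45.587 × 5.7586 = 262.5 m.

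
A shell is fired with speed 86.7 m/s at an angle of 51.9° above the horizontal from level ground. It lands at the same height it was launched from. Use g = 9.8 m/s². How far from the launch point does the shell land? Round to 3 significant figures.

745 m

Components: v_x = 86.7 cos 51.9° = 53.50 m/s, v_y = 86.7 sin 51.9° = 68.23 m/s.
Time of flight (same landing height): t = 2 v_y / g = 2 × 68.23 / 9.8 = 13.92 s.
Range: R = v_x · t = 53.50 × 13.92 = 745 m.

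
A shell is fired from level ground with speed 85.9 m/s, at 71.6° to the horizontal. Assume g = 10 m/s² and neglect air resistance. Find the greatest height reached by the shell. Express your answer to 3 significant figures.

Vertical component of launch velocity: v_y = 85.9 sin 71.6° = 81.51 m/s.
At the highest point the vertical velocity is zero, so v_y² = 2 g h_max.
h_max = (81.51)² / (2 × 10) = 6644 / 20.00 = 332 m.

332 m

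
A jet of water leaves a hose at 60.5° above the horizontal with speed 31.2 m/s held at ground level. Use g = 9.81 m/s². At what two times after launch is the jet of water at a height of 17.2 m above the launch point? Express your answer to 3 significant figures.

v_y0 = 31.2 sin 60.5° = 27.16 m/s.
Set y = v_y0 t − ½ g t² = 17.2: 4.905 t² − 27.16 t + 17.2 = 0.
t = [27.16 ± √(737.7 − 337.5)] / 9.81 = (27.16 ± 20.00) / 9.81, giving t = 0.730 s or t = 4.81 s.
So the jet of water is at 17.2 m at t = 0.730 s (rising) and t = 4.81 s (falling).

0.730 s and 4.81 s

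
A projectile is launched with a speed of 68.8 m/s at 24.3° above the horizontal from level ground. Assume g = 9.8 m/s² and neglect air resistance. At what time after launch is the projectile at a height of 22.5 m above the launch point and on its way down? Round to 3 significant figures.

v_y0 = 68.8 sin 24.3° = 28.31 m/s.
Set y = v_y0 t − ½ g t² = 22.5: 4.900 t² − 28.31 t + 22.5 = 0.
t = [28.31 ± √(801.5 − 441.0)] / 9.8 = (28.31 ± 18.99) / 9.8, giving t = 0.951 s or t = 4.83 s.
On the way down corresponds to the larger root: t = 4.83 s.

4.83 s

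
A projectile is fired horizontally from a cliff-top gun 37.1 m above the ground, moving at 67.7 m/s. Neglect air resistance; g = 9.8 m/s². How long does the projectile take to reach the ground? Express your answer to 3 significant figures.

The horizontal speed doesn't affect the fall. With v_y0 = 0, h = ½ g t².
t = √(2 × 37.1 / 9.8) = √7.571 = 2.75 s.

2.75 s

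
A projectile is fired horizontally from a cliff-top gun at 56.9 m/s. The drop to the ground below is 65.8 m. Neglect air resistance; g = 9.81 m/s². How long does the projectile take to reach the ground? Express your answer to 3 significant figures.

The horizontal speed doesn't affect the fall. With v_y0 = 0, h = ½ g t².
t = √(2 × 65.8 / 9.81) = √13.41 = 3.66 s.

3.66 s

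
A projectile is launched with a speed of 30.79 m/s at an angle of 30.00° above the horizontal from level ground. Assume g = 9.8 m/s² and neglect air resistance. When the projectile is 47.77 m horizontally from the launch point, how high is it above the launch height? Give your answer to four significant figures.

v_x = 30.79 cos 30.00° = 26.665 m/s, v_y0 = 30.79 sin 30.00° = 15.395 m/s.
Time to reach x = 47.77 m: t = x / v_x = 47.77 / 26.665 = 1.7915 s.
y = v_y0 t − ½ g t² = 15.395×1.7915 − 4.900×1.7915² = 11.85 m.

11.85 m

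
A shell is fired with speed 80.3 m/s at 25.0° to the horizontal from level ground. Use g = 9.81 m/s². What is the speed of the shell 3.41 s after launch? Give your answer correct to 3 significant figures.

v_x = 80.3 cos 25.0° = 72.78 m/s (constant).
v_y(t) = 80.3 sin 25.0° − g t = 33.94 − 9.81 × 3.41 = 0.4879 m/s.
Speed = √(v_x² + v_y²) = √(5297 + 0.2380) = 72.8 m/s.

72.8 m/s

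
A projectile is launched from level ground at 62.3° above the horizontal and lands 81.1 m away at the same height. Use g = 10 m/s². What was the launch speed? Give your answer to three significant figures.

31.4 m/s

On level ground, R = v₀² sin(2θ) / g, so v₀ = √(R g / sin 2θ).
sin(2 × 62.3°) = 0.8231.
v₀ = √(81.1 × 10 / 0.8231) = √985.3 = 31.4 m/s.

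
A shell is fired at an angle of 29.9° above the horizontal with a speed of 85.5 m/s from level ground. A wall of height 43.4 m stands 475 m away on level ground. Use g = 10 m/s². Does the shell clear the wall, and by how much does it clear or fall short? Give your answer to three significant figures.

Yes — it clears the wall by 24.4 m.

v_x = 85.5 cos 29.9° = 74.12 m/s; v_y0 = 85.5 sin 29.9° = 42.62 m/s.
Time to reach the wall: t = 475 / 74.12 = 6.409 s.
Height at that point: y = 42.62×6.409 − 5.000×6.409² = 67.78 m.
That is 67.78 − 43.4 = 24.4 m above the top of the wall, so the shell clears it.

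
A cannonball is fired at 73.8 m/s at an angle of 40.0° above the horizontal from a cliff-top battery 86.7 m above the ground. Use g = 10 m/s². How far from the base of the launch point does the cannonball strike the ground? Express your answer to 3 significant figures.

Components: v_x = 73.8 cos 40.0° = 56.53 m/s, v_y = 73.8 sin 40.0° = 47.44 m/s.
Vertical: 0 = 86.7 + 47.44 t − ½(10) t² ⇒ 5.000 t² − 47.44 t − 86.7 = 0.
t = [47.44 + √(2251 + 1734)] / 10.00 = 11.06 s.
Horizontal: R = v_x · t = 56.53 × 11.06 = 625 m.

625 m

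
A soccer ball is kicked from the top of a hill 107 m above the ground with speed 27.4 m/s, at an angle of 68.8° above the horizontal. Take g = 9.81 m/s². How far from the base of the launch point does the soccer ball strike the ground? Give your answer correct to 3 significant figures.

Components: v_x = 27.4 cos 68.8° = 9.909 m/s, v_y = 27.4 sin 68.8° = 25.55 m/s.
Vertical: 0 = 107 + 25.55 t − ½(9.81) t² ⇒ 4.905 t² − 25.55 t − 107 = 0.
t = [25.55 + √(652.8 + 2099)] / 9.810 = 7.952 s.
Horizontal: R = v_x · t = 9.909 × 7.952 = 78.8 m.

78.8 m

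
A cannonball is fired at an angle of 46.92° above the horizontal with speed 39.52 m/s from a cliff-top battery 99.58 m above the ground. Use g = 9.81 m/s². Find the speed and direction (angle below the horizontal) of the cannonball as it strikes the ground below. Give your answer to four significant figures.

v_x = 39.52 cos 46.92° = 26.993 m/s (constant).
|v_y| at impact = √((28.865)² + 2×9.81×99.58) = 52.792 m/s.
Speed = √(26.993² + 52.792²) = 59.29 m/s; angle = arctan(52.792/26.993) = 62.92° below horizontal.

59.29 m/s at 62.92° below the horizontal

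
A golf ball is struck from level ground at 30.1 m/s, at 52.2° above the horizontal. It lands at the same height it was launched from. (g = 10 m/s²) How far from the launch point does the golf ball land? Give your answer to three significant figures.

For level ground, R = v₀² sin(2θ) / g.
sin(2 × 52.2°) = sin 104.4° = 0.9686.
R = (30.1)² × 0.9686 / 10 = 87.8 m.

87.8 m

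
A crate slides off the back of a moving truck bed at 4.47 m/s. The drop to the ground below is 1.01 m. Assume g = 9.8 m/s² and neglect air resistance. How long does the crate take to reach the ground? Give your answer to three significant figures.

The horizontal speed doesn't affect the fall. With v_y0 = 0, h = ½ g t².
t = √(2 × 1.01 / 9.8) = √0.2061 = 0.454 s.

0.454 s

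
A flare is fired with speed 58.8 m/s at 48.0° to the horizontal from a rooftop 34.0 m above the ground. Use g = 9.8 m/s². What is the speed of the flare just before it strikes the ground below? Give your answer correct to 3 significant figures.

v_x = 58.8 cos 48.0° = 39.34 m/s is unchanged throughout.
For the vertical component, v_y² = v_y0² + 2 g h = (43.70)² + 2×9.8×34.0 = 2576, so |v_y| = 50.75 m/s.
Impact speed = √(v_x² + v_y²) = √(1548 + 2576) = 64.2 m/s.

64.2 m/s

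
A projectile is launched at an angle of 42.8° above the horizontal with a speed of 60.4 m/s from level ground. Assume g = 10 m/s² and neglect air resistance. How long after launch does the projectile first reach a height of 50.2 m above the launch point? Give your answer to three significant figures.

v_y0 = 60.4 sin 42.8° = 41.04 m/s.
Set y = v_y0 t − ½ g t² = 50.2: 5.000 t² − 41.04 t + 50.2 = 0.
t = [41.04 ± √(1684 − 1004)] / 10 = (41.04 ± 26.08) / 10, giving t = 1.50 s or t = 6.71 s.
The projectile is on the way up at the first time, so t = 1.50 s.

1.50 s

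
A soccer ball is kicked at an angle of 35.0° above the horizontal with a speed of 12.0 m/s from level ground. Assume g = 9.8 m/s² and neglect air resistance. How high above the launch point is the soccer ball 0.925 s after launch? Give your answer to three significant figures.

v_y0 = 12.0 sin 35.0° = 6.883 m/s.
y(t) = v_y0 t − ½ g t² = 6.883×0.925 − 4.900×0.925² = 2.17 m.

2.17 m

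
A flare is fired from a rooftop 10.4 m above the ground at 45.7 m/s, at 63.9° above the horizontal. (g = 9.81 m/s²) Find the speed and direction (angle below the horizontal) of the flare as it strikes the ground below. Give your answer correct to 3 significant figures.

v_x = 45.7 cos 63.9° = 20.11 m/s (constant).
|v_y| at impact = √((41.04)² + 2×9.81×10.4) = 43.45 m/s.
Speed = √(20.11² + 43.45²) = 47.9 m/s; angle = arctan(43.45/20.11) = 65.2° below horizontal.

47.9 m/s at 65.2° below the horizontal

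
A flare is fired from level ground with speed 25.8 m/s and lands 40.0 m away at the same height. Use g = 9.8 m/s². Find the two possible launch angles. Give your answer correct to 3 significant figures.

Level-ground range: R = v₀² sin(2θ)/g ⇒ sin 2θ = R g / v₀² = 40.0×9.8/25.8² = 0.5889.
2θ = arcsin(0.5889) = 36.08° or 180° − 36.08° = 143.92°.
So θ = 18.0° or θ = 72.0°.

18.0° and 72.0°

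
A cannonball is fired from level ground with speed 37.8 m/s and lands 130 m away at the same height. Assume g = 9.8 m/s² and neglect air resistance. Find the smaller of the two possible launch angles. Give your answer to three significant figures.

Level-ground range: R = v₀² sin(2θ)/g ⇒ sin 2θ = R g / v₀² = 130×9.8/37.8² = 0.8916.
2θ = arcsin(0.8916) = 63.07° or 180° − 63.07° = 116.93°.
So θ = 31.5° or θ = 58.5°.

31.5°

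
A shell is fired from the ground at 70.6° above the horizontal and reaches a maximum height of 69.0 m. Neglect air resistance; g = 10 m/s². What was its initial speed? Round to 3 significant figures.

39.4 m/s

At maximum height v_y = 0, so (v₀ sin θ)² = 2 g H.
v₀ sin 70.6° = √(2 × 10 × 69.0) = 37.15 m/s.
v₀ = 37.15 / sin 70.6° = 37.15 / 0.9432 = 39.4 m/s.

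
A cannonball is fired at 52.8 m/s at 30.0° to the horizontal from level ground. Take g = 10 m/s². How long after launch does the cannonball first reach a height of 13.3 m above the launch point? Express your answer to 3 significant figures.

0.564 s

v_y0 = 52.8 sin 30.0° = 26.40 m/s.
Set y = v_y0 t − ½ g t² = 13.3: 5.000 t² − 26.40 t + 13.3 = 0.
t = [26.40 ± √(697.0 − 266.0)] / 10 = (26.40 ± 20.76) / 10, giving t = 0.564 s or t = 4.72 s.
The cannonball is on the way up at the first time, so t = 0.564 s.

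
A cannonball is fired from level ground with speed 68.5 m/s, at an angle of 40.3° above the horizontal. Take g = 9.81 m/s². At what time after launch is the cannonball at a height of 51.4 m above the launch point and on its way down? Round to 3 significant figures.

7.67 s

v_y0 = 68.5 sin 40.3° = 44.31 m/s.
Set y = v_y0 t − ½ g t² = 51.4: 4.905 t² − 44.31 t + 51.4 = 0.
t = [44.31 ± √(1963 − 1008)] / 9.81 = (44.31 ± 30.90) / 9.81, giving t = 1.37 s or t = 7.67 s.
On the way down corresponds to the larger root: t = 7.67 s.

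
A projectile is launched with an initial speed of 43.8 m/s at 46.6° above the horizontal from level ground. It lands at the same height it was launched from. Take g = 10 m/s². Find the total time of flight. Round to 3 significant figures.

6.36 s

Vertical component: v_y = 43.8 sin 46.6° = 31.82 m/s.
For a projectile landing at launch height, time of flight is t = 2 v_y / g = 2 × 31.82 / 10 = 6.36 s.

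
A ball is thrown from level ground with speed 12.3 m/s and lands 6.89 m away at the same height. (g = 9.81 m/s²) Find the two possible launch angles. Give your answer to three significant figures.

Level-ground range: R = v₀² sin(2θ)/g ⇒ sin 2θ = R g / v₀² = 6.89×9.81/12.3² = 0.4468.
2θ = arcsin(0.4468) = 26.54° or 180° − 26.54° = 153.46°.
So θ = 13.3° or θ = 76.7°.

13.3° and 76.7°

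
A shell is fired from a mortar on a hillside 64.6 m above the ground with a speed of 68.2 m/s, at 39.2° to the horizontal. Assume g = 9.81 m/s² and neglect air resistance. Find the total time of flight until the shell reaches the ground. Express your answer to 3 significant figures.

10.1 s

Vertical component: v_y = 68.2 sin 39.2° = 43.10 m/s.
Taking up as positive with launch at y = 64.6 m, landing at y = 0: 0 = 64.6 + 43.10 t − ½(9.81) t².
Solving 4.905 t² − 43.10 t − 64.6 = 0 gives t = [43.10 + √(43.10² + 4·4.905·64.6)] / 9.810 = 10.1 s.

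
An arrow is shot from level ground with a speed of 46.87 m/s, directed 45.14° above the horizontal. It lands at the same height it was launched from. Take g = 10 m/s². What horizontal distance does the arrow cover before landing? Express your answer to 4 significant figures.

Components: v_x = 46.87 cos 45.14° = 33.061 m/s, v_y = 46.87 sin 45.14° = 33.223 m/s.
Time of flight (same landing height): t = 2 v_y / g = 2 × 33.223 / 10 = 6.6446 s.
Range: R = v_x · t = 33.061 × 6.6446 = 219.7 m.

219.7 m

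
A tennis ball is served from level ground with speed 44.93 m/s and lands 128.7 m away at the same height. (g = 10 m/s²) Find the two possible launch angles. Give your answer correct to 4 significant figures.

Level-ground range: R = v₀² sin(2θ)/g ⇒ sin 2θ = R g / v₀² = 128.7×10/44.93² = 0.6375.
2θ = arcsin(0.6375) = 39.606° or 180° − 39.606° = 140.394°.
So θ = 19.80° or θ = 70.20°.

19.80° and 70.20°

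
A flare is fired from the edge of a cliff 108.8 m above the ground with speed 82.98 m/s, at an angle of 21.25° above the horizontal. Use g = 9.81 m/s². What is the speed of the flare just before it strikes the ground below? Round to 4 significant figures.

94.98 m/s

v_x = 82.98 cos 21.25° = 77.338 m/s is unchanged throughout.
For the vertical component, v_y² = v_y0² + 2 g h = (30.075)² + 2×9.81×108.8 = 3039.2, so |v_y| = 55.129 m/s.
Impact speed = √(v_x² + v_y²) = √(5981.2 + 3039.2) = 94.98 m/s.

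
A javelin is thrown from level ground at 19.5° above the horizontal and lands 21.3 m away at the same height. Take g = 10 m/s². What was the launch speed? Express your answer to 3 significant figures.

On level ground, R = v₀² sin(2θ) / g, so v₀ = √(R g / sin 2θ).
sin(2 × 19.5°) = 0.6293.
v₀ = √(21.3 × 10 / 0.6293) = √338.5 = 18.4 m/s.

18.4 m/s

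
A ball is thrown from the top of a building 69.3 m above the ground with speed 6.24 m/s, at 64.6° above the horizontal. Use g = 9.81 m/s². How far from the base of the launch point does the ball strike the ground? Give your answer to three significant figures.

Components: v_x = 6.24 cos 64.6° = 2.677 m/s, v_y = 6.24 sin 64.6° = 5.637 m/s.
Vertical: 0 = 69.3 + 5.637 t − ½(9.81) t² ⇒ 4.905 t² − 5.637 t − 69.3 = 0.
t = [5.637 + √(31.78 + 1360)] / 9.810 = 4.378 s.
Horizontal: R = v_x · t = 2.677 × 4.378 = 11.7 m.

11.7 m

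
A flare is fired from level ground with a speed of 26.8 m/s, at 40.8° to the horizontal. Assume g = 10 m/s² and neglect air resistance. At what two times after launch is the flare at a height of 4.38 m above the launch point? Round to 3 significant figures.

0.271 s and 3.23 s

v_y0 = 26.8 sin 40.8° = 17.51 m/s.
Set y = v_y0 t − ½ g t² = 4.38: 5.000 t² − 17.51 t + 4.38 = 0.
t = [17.51 ± √(306.6 − 87.60)] / 10 = (17.51 ± 14.80) / 10, giving t = 0.271 s or t = 3.23 s.
So the flare is at 4.38 m at t = 0.271 s (rising) and t = 3.23 s (falling).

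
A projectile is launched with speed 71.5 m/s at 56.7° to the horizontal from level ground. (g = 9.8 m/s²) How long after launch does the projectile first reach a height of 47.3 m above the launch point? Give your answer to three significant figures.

0.851 s

v_y0 = 71.5 sin 56.7° = 59.76 m/s.
Set y = v_y0 t − ½ g t² = 47.3: 4.900 t² − 59.76 t + 47.3 = 0.
t = [59.76 ± √(3571 − 927.1)] / 9.8 = (59.76 ± 51.42) / 9.8, giving t = 0.851 s or t = 11.3 s.
The projectile is on the way up at the first time, so t = 0.851 s.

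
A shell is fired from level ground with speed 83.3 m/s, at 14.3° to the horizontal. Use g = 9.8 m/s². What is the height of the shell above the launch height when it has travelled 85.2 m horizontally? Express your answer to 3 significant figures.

16.3 m

v_x = 83.3 cos 14.3° = 80.72 m/s, v_y0 = 83.3 sin 14.3° = 20.58 m/s.
Time to reach x = 85.2 m: t = x / v_x = 85.2 / 80.72 = 1.056 s.
y = v_y0 t − ½ g t² = 20.58×1.056 − 4.900×1.056² = 16.3 m.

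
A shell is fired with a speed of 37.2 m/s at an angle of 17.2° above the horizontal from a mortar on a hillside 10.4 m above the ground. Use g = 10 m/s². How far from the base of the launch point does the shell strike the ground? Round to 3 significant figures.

104 m

Components: v_x = 37.2 cos 17.2° = 35.54 m/s, v_y = 37.2 sin 17.2° = 11.00 m/s.
Vertical: 0 = 10.4 + 11.00 t − ½(10) t² ⇒ 5.000 t² − 11.00 t − 10.4 = 0.
t = [11.00 + √(121.0 + 208.0)] / 10.00 = 2.914 s.
Horizontal: R = v_x · t = 35.54 × 2.914 = 104 m.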